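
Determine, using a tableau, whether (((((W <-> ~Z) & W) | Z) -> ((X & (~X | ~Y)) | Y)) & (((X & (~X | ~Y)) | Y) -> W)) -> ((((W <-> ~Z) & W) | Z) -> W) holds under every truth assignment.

Assume the negation and expand:
Initial set: {~((((((W <-> ~Z) & W) | Z) -> ((X & (~X | ~Y)) | Y)) & (((X & (~X | ~Y)) | Y) -> W)) -> ((((W <-> ~Z) & W) | Z) -> W))}.
~((((((W <-> ~Z) & W) | Z) -> ((X & (~X | ~Y)) | Y)) & (((X & (~X | ~Y)) | Y) -> W)) -> ((((W <-> ~Z) & W) | Z) -> W)): α-rule — add (((((W <-> ~Z) & W) | Z) -> ((X & (~X | ~Y)) | Y)) & (((X & (~X | ~Y)) | Y) -> W)), ~((((W <-> ~Z) & W) | Z) -> W).
(((((W <-> ~Z) & W) | Z) -> ((X & (~X | ~Y)) | Y)) & (((X & (~X | ~Y)) | Y) -> W)): α-rule — add ((((W <-> ~Z) & W) | Z) -> ((X & (~X | ~Y)) | Y)), (((X & (~X | ~Y)) | Y) -> W).
~((((W <-> ~Z) & W) | Z) -> W): α-rule — add (((W <-> ~Z) & W) | Z), ~W.
((((W <-> ~Z) & W) | Z) -> ((X & (~X | ~Y)) | Y)): β-rule — branch into ~(((W <-> ~Z) & W) | Z)  //  ((X & (~X | ~Y)) | Y).
  branch 1 (add ~(((W <-> ~Z) & W) | Z)):
    ~(((W <-> ~Z) & W) | Z): α-rule — add ~((W <-> ~Z) & W), ~Z.
    (((X & (~X | ~Y)) | Y) -> W): β-rule — branch into ~((X & (~X | ~Y)) | Y)  //  W.
      branch 1.1 (add ~((X & (~X | ~Y)) | Y)):
        ~((X & (~X | ~Y)) | Y): α-rule — add ~(X & (~X | ~Y)), ~Y.
        (((W <-> ~Z) & W) | Z): β-rule — branch into ((W <-> ~Z) & W)  //  Z.
          branch 1.1.1 (add ((W <-> ~Z) & W)):
            ((W <-> ~Z) & W): α-rule — add (W <-> ~Z), W.
            × closes — contains both W and ~W.
          branch 1.1.2 (add Z):
            × closes — contains both Z and ~Z.
      branch 1.2 (add W):
        × closes — contains both W and ~W.
  branch 2 (add ((X & (~X | ~Y)) | Y)):
    (((X & (~X | ~Y)) | Y) -> W): β-rule — branch into ~((X & (~X | ~Y)) | Y)  //  W.
      branch 2.1 (add ~((X & (~X | ~Y)) | Y)):
        ~((X & (~X | ~Y)) | Y): α-rule — add ~(X & (~X | ~Y)), ~Y.
        (((W <-> ~Z) & W) | Z): β-rule — branch into ((W <-> ~Z) & W)  //  Z.
          branch 2.1.1 (add ((W <-> ~Z) & W)):
            ((W <-> ~Z) & W): α-rule — add (W <-> ~Z), W.
            × closes — contains both W and ~W.
          branch 2.1.2 (add Z):
            ((X & (~X | ~Y)) | Y): β-rule — branch into (X & (~X | ~Y))  //  Y.
              branch 2.1.2.1 (add (X & (~X | ~Y))):
                (X & (~X | ~Y)): α-rule — add X, (~X | ~Y).
                ~(X & (~X | ~Y)): β-rule — branch into ~X  //  ~(~X | ~Y).
                  branch 2.1.2.1.1 (add ~X):
                    × closes — contains both X and ~X.
                  branch 2.1.2.1.2 (add ~(~X | ~Y)):
                    ~(~X | ~Y): α-rule — add ~~X, ~~Y.
                    × closes — contains both Y and ~Y.
              branch 2.1.2.2 (add Y):
                × closes — contains both Y and ~Y.
      branch 2.2 (add W):
        × closes — contains both W and ~W.
All 8 branches close.
Every branch closed, so the negation is unsatisfiable and the formula is valid.

Valid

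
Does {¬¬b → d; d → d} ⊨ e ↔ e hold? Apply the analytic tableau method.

Initial set: {(¬¬b → d); (d → d); ¬(e ↔ e)}.
(¬¬b → d): β-rule — branch into ¬¬¬b  //  d.
  branch 1 (add ¬¬¬b):
    ¬¬¬b: drop double negation, giving ¬b.
    (d → d): β-rule — branch into ¬d  //  d.
      branch 1.1 (add ¬d):
        ¬(e ↔ e): β-rule — branch into e, ¬e  //  ¬e, e.
          branch 1.1.1 (add e, ¬e):
            × closes — contains both e and ¬e.
          branch 1.1.2 (add ¬e, e):
            × closes — contains both e and ¬e.
      branch 1.2 (add d):
        ¬(e ↔ e): β-rule — branch into e, ¬e  //  ¬e, e.
          branch 1.2.1 (add e, ¬e):
            × closes — contains both e and ¬e.
          branch 1.2.2 (add ¬e, e):
            × closes — contains both e and ¬e.
  branch 2 (add d):
    (d → d): β-rule — branch into ¬d  //  d.
      branch 2.1 (add ¬d):
        × closes — contains both d and ¬d.
      branch 2.2 (add d):
        ¬(e ↔ e): β-rule — branch into e, ¬e  //  ¬e, e.
          branch 2.2.1 (add e, ¬e):
            × closes — contains both e and ¬e.
          branch 2.2.2 (add ¬e, e):
            × closes — contains both e and ¬e.
All 7 branches close.
Every branch closed, so the premises entail the conclusion.

Yes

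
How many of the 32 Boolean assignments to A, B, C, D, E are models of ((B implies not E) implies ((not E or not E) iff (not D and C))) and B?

10

Initial set: {T (((B implies not E) implies ((not E or not E) iff (not D and C))) and B)}.
T (((B implies not E) implies ((not E or not E) iff (not D and C))) and B): α-rule — add T ((B implies not E) implies ((not E or not E) iff (not D and C))), T B.
T ((B implies not E) implies ((not E or not E) iff (not D and C))): β-rule — branch into F (B implies not E)  //  T ((not E or not E) iff (not D and C)).
  branch 1 (add F (B implies not E)):
    F (B implies not E): α-rule — add T B, F not E.
    ○ open, literals {B=1, E=1}.
  branch 2 (add T ((not E or not E) iff (not D and C))):
    T ((not E or not E) iff (not D and C)): β-rule — branch into T (not E or not E), T (not D and C)  //  F (not E or not E), F (not D and C).
      branch 2.1 (add T (not E or not E), T (not D and C)):
        T (not D and C): α-rule — add T not D, T C.
        T (not E or not E): β-rule — branch into T not E  //  T not E.
          branch 2.1.1 (add T not E):
            ○ open, literals {B=1, C=1, D=0, E=0}.
          branch 2.1.2 (add T not E):
            ○ open, literals {B=1, C=1, D=0, E=0}.
      branch 2.2 (add F (not E or not E), F (not D and C)):
        F (not E or not E): α-rule — add F not E, F not E.
        F (not D and C): β-rule — branch into F not D  //  F C.
          branch 2.2.1 (add F not D):
            ○ open, literals {B=1, D=1, E=1}.
          branch 2.2.2 (add F C):
            ○ open, literals {B=1, C=0, E=1}.
0 branches closed, 5 open.
Each open branch fixes some atoms; the unmentioned ones are free. Counting distinct full assignments: branch {B=1, E=1} (A, C, D) contributes 8 new; branch {B=1, C=1, D=0, E=0} (A) contributes 2 new; branch {B=1, C=1, D=0, E=0} (A) contributes 0 new; branch {B=1, D=1, E=1} (A, C) contributes 0 new; branch {B=1, C=0, E=1} (A, D) contributes 0 new. Total: 10.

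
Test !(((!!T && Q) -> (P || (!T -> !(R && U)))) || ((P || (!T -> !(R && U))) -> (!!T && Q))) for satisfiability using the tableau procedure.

Unsatisfiable

Initial set: {T !(((!!T && Q) -> (P || (!T -> !(R && U)))) || ((P || (!T -> !(R && U))) -> (!!T && Q)))}.
T !(((!!T && Q) -> (P || (!T -> !(R && U)))) || ((P || (!T -> !(R && U))) -> (!!T && Q))): α-rule — add F ((!!T && Q) -> (P || (!T -> !(R && U)))), F ((P || (!T -> !(R && U))) -> (!!T && Q)).
F ((!!T && Q) -> (P || (!T -> !(R && U)))): α-rule — add T (!!T && Q), F (P || (!T -> !(R && U))).
F ((P || (!T -> !(R && U))) -> (!!T && Q)): α-rule — add T (P || (!T -> !(R && U))), F (!!T && Q).
T (!!T && Q): α-rule — add T !!T, T Q.
F (P || (!T -> !(R && U))): α-rule — add F P, F (!T -> !(R && U)).
T !!T: drop double negation, giving T T.
F (!T -> !(R && U)): α-rule — add T !T, F !(R && U).
× closes — contains both T and !T.
All 1 branch closes.
Every branch closed; the formula is unsatisfiable.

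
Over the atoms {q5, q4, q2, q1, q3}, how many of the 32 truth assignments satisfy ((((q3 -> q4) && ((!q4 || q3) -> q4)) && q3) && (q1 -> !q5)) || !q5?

18

Initial set: {(((((q3 -> q4) && ((!q4 || q3) -> q4)) && q3) && (q1 -> !q5)) || !q5)}.
(((((q3 -> q4) && ((!q4 || q3) -> q4)) && q3) && (q1 -> !q5)) || !q5): β-rule — branch into ((((q3 -> q4) && ((!q4 || q3) -> q4)) && q3) && (q1 -> !q5))  //  !q5.
  branch 1 (add ((((q3 -> q4) && ((!q4 || q3) -> q4)) && q3) && (q1 -> !q5))):
    ((((q3 -> q4) && ((!q4 || q3) -> q4)) && q3) && (q1 -> !q5)): α-rule — add (((q3 -> q4) && ((!q4 || q3) -> q4)) && q3), (q1 -> !q5).
    (((q3 -> q4) && ((!q4 || q3) -> q4)) && q3): α-rule — add ((q3 -> q4) && ((!q4 || q3) -> q4)), q3.
    ((q3 -> q4) && ((!q4 || q3) -> q4)): α-rule — add (q3 -> q4), ((!q4 || q3) -> q4).
    (q1 -> !q5): β-rule — branch into !q1  //  !q5.
      branch 1.1 (add !q1):
        (q3 -> q4): β-rule — branch into !q3  //  q4.
          branch 1.1.1 (add !q3):
            × closes — contains both q3 and !q3.
          branch 1.1.2 (add q4):
            ((!q4 || q3) -> q4): β-rule — branch into !(!q4 || q3)  //  q4.
              branch 1.1.2.1 (add !(!q4 || q3)):
                !(!q4 || q3): α-rule — add !!q4, !q3.
                × closes — contains both q3 and !q3.
              branch 1.1.2.2 (add q4):
                ○ open, literals {q1=F, q3=T, q4=T}.
      branch 1.2 (add !q5):
        (q3 -> q4): β-rule — branch into !q3  //  q4.
          branch 1.2.1 (add !q3):
            × closes — contains both q3 and !q3.
          branch 1.2.2 (add q4):
            ((!q4 || q3) -> q4): β-rule — branch into !(!q4 || q3)  //  q4.
              branch 1.2.2.1 (add !(!q4 || q3)):
                !(!q4 || q3): α-rule — add !!q4, !q3.
                × closes — contains both q3 and !q3.
              branch 1.2.2.2 (add q4):
                ○ open, literals {q3=T, q4=T, q5=F}.
  branch 2 (add !q5):
    ○ open, literals {q5=F}.
4 branches closed, 3 open.
Each open branch fixes some atoms; the unmentioned ones are free. Counting distinct full assignments: branch {q1=F, q3=T, q4=T} (q5, q2) contributes 4 new; branch {q3=T, q4=T, q5=F} (q2, q1) contributes 2 new; branch {q5=F} (q4, q2, q1, q3) contributes 12 new. Total: 18.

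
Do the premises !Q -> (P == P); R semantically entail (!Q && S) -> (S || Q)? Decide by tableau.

Yes

Initial set: {(!Q -> (P == P)); R; !((!Q && S) -> (S || Q))}.
!((!Q && S) -> (S || Q)): α-rule — add (!Q && S), !(S || Q).
(!Q && S): α-rule — add !Q, S.
!(S || Q): α-rule — add !S, !Q.
× closes — contains both S and !S.
All 1 branch closes.
Every branch closed, so the premises entail the conclusion.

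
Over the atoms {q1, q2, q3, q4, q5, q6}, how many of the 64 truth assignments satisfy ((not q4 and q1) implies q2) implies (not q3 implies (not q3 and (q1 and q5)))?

Initial set: {(((not q4 and q1) implies q2) implies (not q3 implies (not q3 and (q1 and q5))))}.
(((not q4 and q1) implies q2) implies (not q3 implies (not q3 and (q1 and q5)))): β-rule — branch into not ((not q4 and q1) implies q2)  //  (not q3 implies (not q3 and (q1 and q5))).
  branch 1 (add not ((not q4 and q1) implies q2)):
    not ((not q4 and q1) implies q2): α-rule — add (not q4 and q1), not q2.
    (not q4 and q1): α-rule — add not q4, q1.
    ○ open, literals {q1=true, q2=false, q4=false}.
  branch 2 (add (not q3 implies (not q3 and (q1 and q5)))):
    (not q3 implies (not q3 and (q1 and q5))): β-rule — branch into not not q3  //  (not q3 and (q1 and q5)).
      branch 2.1 (add not not q3):
        ○ open, literals {q3=true}.
      branch 2.2 (add (not q3 and (q1 and q5))):
        (not q3 and (q1 and q5)): α-rule — add not q3, (q1 and q5).
        (q1 and q5): α-rule — add q1, q5.
        ○ open, literals {q1=true, q3=false, q5=true}.
0 branches closed, 3 open.
Each open branch fixes some atoms; the unmentioned ones are free. Counting distinct full assignments: branch {q1=true, q2=false, q4=false} (q3, q5, q6) contributes 8 new; branch {q3=true} (q1, q2, q4, q5, q6) contributes 28 new; branch {q1=true, q3=false, q5=true} (q2, q4, q6) contributes 6 new. Total: 42.

42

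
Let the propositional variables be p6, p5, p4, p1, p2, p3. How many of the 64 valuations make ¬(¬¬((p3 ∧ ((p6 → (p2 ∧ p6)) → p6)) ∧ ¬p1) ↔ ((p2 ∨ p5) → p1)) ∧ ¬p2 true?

24

Initial set: {(¬(¬¬((p3 ∧ ((p6 → (p2 ∧ p6)) → p6)) ∧ ¬p1) ↔ ((p2 ∨ p5) → p1)) ∧ ¬p2)}.
(¬(¬¬((p3 ∧ ((p6 → (p2 ∧ p6)) → p6)) ∧ ¬p1) ↔ ((p2 ∨ p5) → p1)) ∧ ¬p2): α-rule — add ¬(¬¬((p3 ∧ ((p6 → (p2 ∧ p6)) → p6)) ∧ ¬p1) ↔ ((p2 ∨ p5) → p1)), ¬p2.
¬(¬¬((p3 ∧ ((p6 → (p2 ∧ p6)) → p6)) ∧ ¬p1) ↔ ((p2 ∨ p5) → p1)): β-rule — branch into ¬¬((p3 ∧ ((p6 → (p2 ∧ p6)) → p6)) ∧ ¬p1), ¬((p2 ∨ p5) → p1)  //  ¬¬¬((p3 ∧ ((p6 → (p2 ∧ p6)) → p6)) ∧ ¬p1), ((p2 ∨ p5) → p1).
  branch 1 (add ¬¬((p3 ∧ ((p6 → (p2 ∧ p6)) → p6)) ∧ ¬p1), ¬((p2 ∨ p5) → p1)):
    ¬¬((p3 ∧ ((p6 → (p2 ∧ p6)) → p6)) ∧ ¬p1): drop double negation, giving ((p3 ∧ ((p6 → (p2 ∧ p6)) → p6)) ∧ ¬p1).
    ¬((p2 ∨ p5) → p1): α-rule — add (p2 ∨ p5), ¬p1.
    ((p3 ∧ ((p6 → (p2 ∧ p6)) → p6)) ∧ ¬p1): α-rule — add (p3 ∧ ((p6 → (p2 ∧ p6)) → p6)), ¬p1.
    (p3 ∧ ((p6 → (p2 ∧ p6)) → p6)): α-rule — add p3, ((p6 → (p2 ∧ p6)) → p6).
    (p2 ∨ p5): β-rule — branch into p2  //  p5.
      branch 1.1 (add p2):
        × closes — contains both p2 and ¬p2.
      branch 1.2 (add p5):
        ((p6 → (p2 ∧ p6)) → p6): β-rule — branch into ¬(p6 → (p2 ∧ p6))  //  p6.
          branch 1.2.1 (add ¬(p6 → (p2 ∧ p6))):
            ¬(p6 → (p2 ∧ p6)): α-rule — add p6, ¬(p2 ∧ p6).
            ¬(p2 ∧ p6): β-rule — branch into ¬p2  //  ¬p6.
              branch 1.2.1.1 (add ¬p2):
                ○ open, literals {p1=false, p2=false, p3=true, p5=true, p6=true}.
              branch 1.2.1.2 (add ¬p6):
                × closes — contains both p6 and ¬p6.
          branch 1.2.2 (add p6):
            ○ open, literals {p1=false, p2=false, p3=true, p5=true, p6=true}.
  branch 2 (add ¬¬¬((p3 ∧ ((p6 → (p2 ∧ p6)) → p6)) ∧ ¬p1), ((p2 ∨ p5) → p1)):
    ¬¬¬((p3 ∧ ((p6 → (p2 ∧ p6)) → p6)) ∧ ¬p1): drop double negation, giving ¬((p3 ∧ ((p6 → (p2 ∧ p6)) → p6)) ∧ ¬p1).
    ((p2 ∨ p5) → p1): β-rule — branch into ¬(p2 ∨ p5)  //  p1.
      branch 2.1 (add ¬(p2 ∨ p5)):
        ¬(p2 ∨ p5): α-rule — add ¬p2, ¬p5.
        ¬((p3 ∧ ((p6 → (p2 ∧ p6)) → p6)) ∧ ¬p1): β-rule — branch into ¬(p3 ∧ ((p6 → (p2 ∧ p6)) → p6))  //  ¬¬p1.
          branch 2.1.1 (add ¬(p3 ∧ ((p6 → (p2 ∧ p6)) → p6))):
            ¬(p3 ∧ ((p6 → (p2 ∧ p6)) → p6)): β-rule — branch into ¬p3  //  ¬((p6 → (p2 ∧ p6)) → p6).
              branch 2.1.1.1 (add ¬p3):
                ○ open, literals {p2=false, p3=false, p5=false}.
              branch 2.1.1.2 (add ¬((p6 → (p2 ∧ p6)) → p6)):
                ¬((p6 → (p2 ∧ p6)) → p6): α-rule — add (p6 → (p2 ∧ p6)), ¬p6.
                (p6 → (p2 ∧ p6)): β-rule — branch into ¬p6  //  (p2 ∧ p6).
                  branch 2.1.1.2.1 (add ¬p6):
                    ○ open, literals {p2=false, p5=false, p6=false}.
                  branch 2.1.1.2.2 (add (p2 ∧ p6)):
                    (p2 ∧ p6): α-rule — add p2, p6.
                    × closes — contains both p2 and ¬p2.
          branch 2.1.2 (add ¬¬p1):
            ○ open, literals {p1=true, p2=false, p5=false}.
      branch 2.2 (add p1):
        ¬((p3 ∧ ((p6 → (p2 ∧ p6)) → p6)) ∧ ¬p1): β-rule — branch into ¬(p3 ∧ ((p6 → (p2 ∧ p6)) → p6))  //  ¬¬p1.
          branch 2.2.1 (add ¬(p3 ∧ ((p6 → (p2 ∧ p6)) → p6))):
            ¬(p3 ∧ ((p6 → (p2 ∧ p6)) → p6)): β-rule — branch into ¬p3  //  ¬((p6 → (p2 ∧ p6)) → p6).
              branch 2.2.1.1 (add ¬p3):
                ○ open, literals {p1=true, p2=false, p3=false}.
              branch 2.2.1.2 (add ¬((p6 → (p2 ∧ p6)) → p6)):
                ¬((p6 → (p2 ∧ p6)) → p6): α-rule — add (p6 → (p2 ∧ p6)), ¬p6.
                (p6 → (p2 ∧ p6)): β-rule — branch into ¬p6  //  (p2 ∧ p6).
                  branch 2.2.1.2.1 (add ¬p6):
                    ○ open, literals {p1=true, p2=false, p6=false}.
                  branch 2.2.1.2.2 (add (p2 ∧ p6)):
                    (p2 ∧ p6): α-rule — add p2, p6.
                    × closes — contains both p2 and ¬p2.
          branch 2.2.2 (add ¬¬p1):
            ○ open, literals {p1=true, p2=false}.
4 branches closed, 8 open.
Each open branch fixes some atoms; the unmentioned ones are free. Counting distinct full assignments: branch {p1=false, p2=false, p3=true, p5=true, p6=true} (p4) contributes 2 new; branch {p1=false, p2=false, p3=true, p5=true, p6=true} (p4) contributes 0 new; branch {p2=false, p3=false, p5=false} (p6, p4, p1) contributes 8 new; branch {p2=false, p5=false, p6=false} (p4, p1, p3) contributes 4 new; branch {p1=true, p2=false, p5=false} (p6, p4, p3) contributes 2 new; branch {p1=true, p2=false, p3=false} (p6, p5, p4) contributes 4 new; branch {p1=true, p2=false, p6=false} (p5, p4, p3) contributes 2 new; branch {p1=true, p2=false} (p6, p5, p4, p3) contributes 2 new. Total: 24.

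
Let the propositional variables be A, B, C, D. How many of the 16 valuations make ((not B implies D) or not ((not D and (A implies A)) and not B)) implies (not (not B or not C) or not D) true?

Initial set: {(((not B implies D) or not ((not D and (A implies A)) and not B)) implies (not (not B or not C) or not D))}.
(((not B implies D) or not ((not D and (A implies A)) and not B)) implies (not (not B or not C) or not D)): β-rule — branch into not ((not B implies D) or not ((not D and (A implies A)) and not B))  //  (not (not B or not C) or not D).
  branch 1 (add not ((not B implies D) or not ((not D and (A implies A)) and not B))):
    not ((not B implies D) or not ((not D and (A implies A)) and not B)): α-rule — add not (not B implies D), not not ((not D and (A implies A)) and not B).
    not (not B implies D): α-rule — add not B, not D.
    not not ((not D and (A implies A)) and not B): α-rule — add (not D and (A implies A)), not B.
    (not D and (A implies A)): α-rule — add not D, (A implies A).
    (A implies A): β-rule — branch into not A  //  A.
      branch 1.1 (add not A):
        ○ open, literals {A=F, B=F, D=F}.
      branch 1.2 (add A):
        ○ open, literals {A=T, B=F, D=F}.
  branch 2 (add (not (not B or not C) or not D)):
    (not (not B or not C) or not D): β-rule — branch into not (not B or not C)  //  not D.
      branch 2.1 (add not (not B or not C)):
        not (not B or not C): α-rule — add not not B, not not C.
        ○ open, literals {B=T, C=T}.
      branch 2.2 (add not D):
        ○ open, literals {D=F}.
0 branches closed, 4 open.
Each open branch fixes some atoms; the unmentioned ones are free. Counting distinct full assignments: branch {A=F, B=F, D=F} (C) contributes 2 new; branch {A=T, B=F, D=F} (C) contributes 2 new; branch {B=T, C=T} (A, D) contributes 4 new; branch {D=F} (A, B, C) contributes 2 new. Total: 10.

10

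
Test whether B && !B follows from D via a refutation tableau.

No

Initial set: {D; !(B && !B)}.
!(B && !B): β-rule — branch into !B  //  !!B.
  branch 1 (add !B):
    ○ open, literals {B=false, D=true}.
  branch 2 (add !!B):
    ○ open, literals {B=true, D=true}.
0 branches closed, 2 open.
An open branch gives a countermodel: B=false, D=true (unmentioned atoms arbitrary); the premises hold there but the conclusion fails.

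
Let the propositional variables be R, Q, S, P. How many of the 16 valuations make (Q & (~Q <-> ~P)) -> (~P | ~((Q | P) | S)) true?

12

Initial set: {((Q & (~Q <-> ~P)) -> (~P | ~((Q | P) | S)))}.
((Q & (~Q <-> ~P)) -> (~P | ~((Q | P) | S))): β-rule — branch into ~(Q & (~Q <-> ~P))  //  (~P | ~((Q | P) | S)).
  branch 1 (add ~(Q & (~Q <-> ~P))):
    ~(Q & (~Q <-> ~P)): β-rule — branch into ~Q  //  ~(~Q <-> ~P).
      branch 1.1 (add ~Q):
        ○ open, literals {Q=F}.
      branch 1.2 (add ~(~Q <-> ~P)):
        ~(~Q <-> ~P): β-rule — branch into ~Q, ~~P  //  ~~Q, ~P.
          branch 1.2.1 (add ~Q, ~~P):
            ○ open, literals {P=T, Q=F}.
          branch 1.2.2 (add ~~Q, ~P):
            ○ open, literals {P=F, Q=T}.
  branch 2 (add (~P | ~((Q | P) | S))):
    (~P | ~((Q | P) | S)): β-rule — branch into ~P  //  ~((Q | P) | S).
      branch 2.1 (add ~P):
        ○ open, literals {P=F}.
      branch 2.2 (add ~((Q | P) | S)):
        ~((Q | P) | S): α-rule — add ~(Q | P), ~S.
        ~(Q | P): α-rule — add ~Q, ~P.
        ○ open, literals {P=F, Q=F, S=F}.
0 branches closed, 5 open.
Each open branch fixes some atoms; the unmentioned ones are free. Counting distinct full assignments: branch {Q=F} (R, S, P) contributes 8 new; branch {P=T, Q=F} (R, S) contributes 0 new; branch {P=F, Q=T} (R, S) contributes 4 new; branch {P=F} (R, Q, S) contributes 0 new; branch {P=F, Q=F, S=F} (R) contributes 0 new. Total: 12.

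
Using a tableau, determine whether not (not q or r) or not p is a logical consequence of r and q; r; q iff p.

Initial set: {T (r and q); T r; T (q iff p); F (not (not q or r) or not p)}.
T (r and q): α-rule — add T r, T q.
F (not (not q or r) or not p): α-rule — add F not (not q or r), F not p.
T (q iff p): β-rule — branch into T q, T p  //  F q, F p.
  branch 1 (add T q, T p):
    F not (not q or r): β-rule — branch into T not q  //  T r.
      branch 1.1 (add T not q):
        × closes — contains both q and not q.
      branch 1.2 (add T r):
        ○ open, literals {p=T, q=T, r=T}.
  branch 2 (add F q, F p):
    × closes — contains both q and not q.
2 branches closed, 1 open.
An open branch gives a countermodel: p=T, q=T, r=T (unmentioned atoms arbitrary); the premises hold there but the conclusion fails.

No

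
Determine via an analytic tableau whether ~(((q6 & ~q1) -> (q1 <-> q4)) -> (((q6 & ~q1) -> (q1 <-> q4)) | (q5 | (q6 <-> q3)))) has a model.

Unsatisfiable

Initial set: {~(((q6 & ~q1) -> (q1 <-> q4)) -> (((q6 & ~q1) -> (q1 <-> q4)) | (q5 | (q6 <-> q3))))}.
~(((q6 & ~q1) -> (q1 <-> q4)) -> (((q6 & ~q1) -> (q1 <-> q4)) | (q5 | (q6 <-> q3)))): α-rule — add ((q6 & ~q1) -> (q1 <-> q4)), ~(((q6 & ~q1) -> (q1 <-> q4)) | (q5 | (q6 <-> q3))).
~(((q6 & ~q1) -> (q1 <-> q4)) | (q5 | (q6 <-> q3))): α-rule — add ~((q6 & ~q1) -> (q1 <-> q4)), ~(q5 | (q6 <-> q3)).
~((q6 & ~q1) -> (q1 <-> q4)): α-rule — add (q6 & ~q1), ~(q1 <-> q4).
~(q5 | (q6 <-> q3)): α-rule — add ~q5, ~(q6 <-> q3).
(q6 & ~q1): α-rule — add q6, ~q1.
((q6 & ~q1) -> (q1 <-> q4)): β-rule — branch into ~(q6 & ~q1)  //  (q1 <-> q4).
  branch 1 (add ~(q6 & ~q1)):
    ~(q1 <-> q4): β-rule — branch into q1, ~q4  //  ~q1, q4.
      branch 1.1 (add q1, ~q4):
        × closes — contains both q1 and ~q1.
      branch 1.2 (add ~q1, q4):
        ~(q6 <-> q3): β-rule — branch into q6, ~q3  //  ~q6, q3.
          branch 1.2.1 (add q6, ~q3):
            ~(q6 & ~q1): β-rule — branch into ~q6  //  ~~q1.
              branch 1.2.1.1 (add ~q6):
                × closes — contains both q6 and ~q6.
              branch 1.2.1.2 (add ~~q1):
                × closes — contains both q1 and ~q1.
          branch 1.2.2 (add ~q6, q3):
            × closes — contains both q6 and ~q6.
  branch 2 (add (q1 <-> q4)):
    ~(q1 <-> q4): β-rule — branch into q1, ~q4  //  ~q1, q4.
      branch 2.1 (add q1, ~q4):
        × closes — contains both q1 and ~q1.
      branch 2.2 (add ~q1, q4):
        ~(q6 <-> q3): β-rule — branch into q6, ~q3  //  ~q6, q3.
          branch 2.2.1 (add q6, ~q3):
            (q1 <-> q4): β-rule — branch into q1, q4  //  ~q1, ~q4.
              branch 2.2.1.1 (add q1, q4):
                × closes — contains both q1 and ~q1.
              branch 2.2.1.2 (add ~q1, ~q4):
                × closes — contains both q4 and ~q4.
          branch 2.2.2 (add ~q6, q3):
            × closes — contains both q6 and ~q6.
All 8 branches close.
Every branch closed; the formula is unsatisfiable.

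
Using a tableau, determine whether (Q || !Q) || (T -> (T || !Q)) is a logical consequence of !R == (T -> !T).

Initial set: {(!R == (T -> !T)); !((Q || !Q) || (T -> (T || !Q)))}.
!((Q || !Q) || (T -> (T || !Q))): α-rule — add !(Q || !Q), !(T -> (T || !Q)).
!(Q || !Q): α-rule — add !Q, !!Q.
× closes — contains both Q and !Q.
All 1 branch closes.
Every branch closed, so the premises entail the conclusion.

Yes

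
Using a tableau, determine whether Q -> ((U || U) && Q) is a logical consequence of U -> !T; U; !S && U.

Initial set: {(U -> !T); U; (!S && U); !(Q -> ((U || U) && Q))}.
(!S && U): α-rule — add !S, U.
!(Q -> ((U || U) && Q)): α-rule — add Q, !((U || U) && Q).
(U -> !T): β-rule — branch into !U  //  !T.
  branch 1 (add !U):
    × closes — contains both U and !U.
  branch 2 (add !T):
    !((U || U) && Q): β-rule — branch into !(U || U)  //  !Q.
      branch 2.1 (add !(U || U)):
        !(U || U): α-rule — add !U, !U.
        × closes — contains both U and !U.
      branch 2.2 (add !Q):
        × closes — contains both Q and !Q.
All 3 branches close.
Every branch closed, so the premises entail the conclusion.

Yes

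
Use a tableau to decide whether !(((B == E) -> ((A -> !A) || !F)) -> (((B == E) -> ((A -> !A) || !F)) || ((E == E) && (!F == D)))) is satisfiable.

Unsatisfiable

Initial set: {T !(((B == E) -> ((A -> !A) || !F)) -> (((B == E) -> ((A -> !A) || !F)) || ((E == E) && (!F == D))))}.
T !(((B == E) -> ((A -> !A) || !F)) -> (((B == E) -> ((A -> !A) || !F)) || ((E == E) && (!F == D)))): α-rule — add T ((B == E) -> ((A -> !A) || !F)), F (((B == E) -> ((A -> !A) || !F)) || ((E == E) && (!F == D))).
F (((B == E) -> ((A -> !A) || !F)) || ((E == E) && (!F == D))): α-rule — add F ((B == E) -> ((A -> !A) || !F)), F ((E == E) && (!F == D)).
F ((B == E) -> ((A -> !A) || !F)): α-rule — add T (B == E), F ((A -> !A) || !F).
F ((A -> !A) || !F): α-rule — add F (A -> !A), F !F.
F (A -> !A): α-rule — add T A, F !A.
T ((B == E) -> ((A -> !A) || !F)): β-rule — branch into F (B == E)  //  T ((A -> !A) || !F).
  branch 1 (add F (B == E)):
    F ((E == E) && (!F == D)): β-rule — branch into F (E == E)  //  F (!F == D).
      branch 1.1 (add F (E == E)):
        T (B == E): β-rule — branch into T B, T E  //  F B, F E.
          branch 1.1.1 (add T B, T E):
            F (B == E): β-rule — branch into T B, F E  //  F B, T E.
              branch 1.1.1.1 (add T B, F E):
                × closes — contains both E and !E.
              branch 1.1.1.2 (add F B, T E):
                × closes — contains both B and !B.
          branch 1.1.2 (add F B, F E):
            F (B == E): β-rule — branch into T B, F E  //  F B, T E.
              branch 1.1.2.1 (add T B, F E):
                × closes — contains both B and !B.
              branch 1.1.2.2 (add F B, T E):
                × closes — contains both E and !E.
      branch 1.2 (add F (!F == D)):
        T (B == E): β-rule — branch into T B, T E  //  F B, F E.
          branch 1.2.1 (add T B, T E):
            F (B == E): β-rule — branch into T B, F E  //  F B, T E.
              branch 1.2.1.1 (add T B, F E):
                × closes — contains both E and !E.
              branch 1.2.1.2 (add F B, T E):
                × closes — contains both B and !B.
          branch 1.2.2 (add F B, F E):
            F (B == E): β-rule — branch into T B, F E  //  F B, T E.
              branch 1.2.2.1 (add T B, F E):
                × closes — contains both B and !B.
              branch 1.2.2.2 (add F B, T E):
                × closes — contains both E and !E.
  branch 2 (add T ((A -> !A) || !F)):
    F ((E == E) && (!F == D)): β-rule — branch into F (E == E)  //  F (!F == D).
      branch 2.1 (add F (E == E)):
        T (B == E): β-rule — branch into T B, T E  //  F B, F E.
          branch 2.1.1 (add T B, T E):
            T ((A -> !A) || !F): β-rule — branch into T (A -> !A)  //  T !F.
              branch 2.1.1.1 (add T (A -> !A)):
                F (E == E): β-rule — branch into T E, F E  //  F E, T E.
                  branch 2.1.1.1.1 (add T E, F E):
                    × closes — contains both E and !E.
                  branch 2.1.1.1.2 (add F E, T E):
                    × closes — contains both E and !E.
              branch 2.1.1.2 (add T !F):
                × closes — contains both F and !F.
          branch 2.1.2 (add F B, F E):
            T ((A -> !A) || !F): β-rule — branch into T (A -> !A)  //  T !F.
              branch 2.1.2.1 (add T (A -> !A)):
                F (E == E): β-rule — branch into T E, F E  //  F E, T E.
                  branch 2.1.2.1.1 (add T E, F E):
                    × closes — contains both E and !E.
                  branch 2.1.2.1.2 (add F E, T E):
                    × closes — contains both E and !E.
              branch 2.1.2.2 (add T !F):
                × closes — contains both F and !F.
      branch 2.2 (add F (!F == D)):
        T (B == E): β-rule — branch into T B, T E  //  F B, F E.
          branch 2.2.1 (add T B, T E):
            T ((A -> !A) || !F): β-rule — branch into T (A -> !A)  //  T !F.
              branch 2.2.1.1 (add T (A -> !A)):
                F (!F == D): β-rule — branch into T !F, F D  //  F !F, T D.
                  branch 2.2.1.1.1 (add T !F, F D):
                    × closes — contains both F and !F.
                  branch 2.2.1.1.2 (add F !F, T D):
                    T (A -> !A): β-rule — branch into F A  //  T !A.
                      branch 2.2.1.1.2.1 (add F A):
                        × closes — contains both A and !A.
                      branch 2.2.1.1.2.2 (add T !A):
                        × closes — contains both A and !A.
              branch 2.2.1.2 (add T !F):
                × closes — contains both F and !F.
          branch 2.2.2 (add F B, F E):
            T ((A -> !A) || !F): β-rule — branch into T (A -> !A)  //  T !F.
              branch 2.2.2.1 (add T (A -> !A)):
                F (!F == D): β-rule — branch into T !F, F D  //  F !F, T D.
                  branch 2.2.2.1.1 (add T !F, F D):
                    × closes — contains both F and !F.
                  branch 2.2.2.1.2 (add F !F, T D):
                    T (A -> !A): β-rule — branch into F A  //  T !A.
                      branch 2.2.2.1.2.1 (add F A):
                        × closes — contains both A and !A.
                      branch 2.2.2.1.2.2 (add T !A):
                        × closes — contains both A and !A.
              branch 2.2.2.2 (add T !F):
                × closes — contains both F and !F.
All 22 branches close.
Every branch closed; the formula is unsatisfiable.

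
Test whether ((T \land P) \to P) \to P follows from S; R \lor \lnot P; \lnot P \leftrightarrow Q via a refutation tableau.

No

Initial set: {S; (R \lor \lnot P); (\lnot P \leftrightarrow Q); \lnot (((T \land P) \to P) \to P)}.
\lnot (((T \land P) \to P) \to P): α-rule — add ((T \land P) \to P), \lnot P.
(R \lor \lnot P): β-rule — branch into R  //  \lnot P.
  branch 1 (add R):
    (\lnot P \leftrightarrow Q): β-rule — branch into \lnot P, Q  //  \lnot \lnot P, \lnot Q.
      branch 1.1 (add \lnot P, Q):
        ((T \land P) \to P): β-rule — branch into \lnot (T \land P)  //  P.
          branch 1.1.1 (add \lnot (T \land P)):
            \lnot (T \land P): β-rule — branch into \lnot T  //  \lnot P.
              branch 1.1.1.1 (add \lnot T):
                ○ open, literals {P=false, Q=true, R=true, S=true, T=false}.
              branch 1.1.1.2 (add \lnot P):
                ○ open, literals {P=false, Q=true, R=true, S=true}.
          branch 1.1.2 (add P):
            × closes — contains both P and \lnot P.
      branch 1.2 (add \lnot \lnot P, \lnot Q):
        × closes — contains both P and \lnot P.
  branch 2 (add \lnot P):
    (\lnot P \leftrightarrow Q): β-rule — branch into \lnot P, Q  //  \lnot \lnot P, \lnot Q.
      branch 2.1 (add \lnot P, Q):
        ((T \land P) \to P): β-rule — branch into \lnot (T \land P)  //  P.
          branch 2.1.1 (add \lnot (T \land P)):
            \lnot (T \land P): β-rule — branch into \lnot T  //  \lnot P.
              branch 2.1.1.1 (add \lnot T):
                ○ open, literals {P=false, Q=true, S=true, T=false}.
              branch 2.1.1.2 (add \lnot P):
                ○ open, literals {P=false, Q=true, S=true}.
          branch 2.1.2 (add P):
            × closes — contains both P and \lnot P.
      branch 2.2 (add \lnot \lnot P, \lnot Q):
        × closes — contains both P and \lnot P.
4 branches closed, 4 open.
An open branch gives a countermodel: P=false, Q=true, R=true, S=true, T=false (unmentioned atoms arbitrary); the premises hold there but the conclusion fails.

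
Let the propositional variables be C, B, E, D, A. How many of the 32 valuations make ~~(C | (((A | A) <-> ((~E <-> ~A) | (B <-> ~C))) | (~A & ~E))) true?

Initial set: {~~(C | (((A | A) <-> ((~E <-> ~A) | (B <-> ~C))) | (~A & ~E)))}.
~~(C | (((A | A) <-> ((~E <-> ~A) | (B <-> ~C))) | (~A & ~E))): drop double negation, giving (C | (((A | A) <-> ((~E <-> ~A) | (B <-> ~C))) | (~A & ~E))).
(C | (((A | A) <-> ((~E <-> ~A) | (B <-> ~C))) | (~A & ~E))): β-rule — branch into C  //  (((A | A) <-> ((~E <-> ~A) | (B <-> ~C))) | (~A & ~E)).
  branch 1 (add C):
    ○ open, literals {C=true}.
  branch 2 (add (((A | A) <-> ((~E <-> ~A) | (B <-> ~C))) | (~A & ~E))):
    (((A | A) <-> ((~E <-> ~A) | (B <-> ~C))) | (~A & ~E)): β-rule — branch into ((A | A) <-> ((~E <-> ~A) | (B <-> ~C)))  //  (~A & ~E).
      branch 2.1 (add ((A | A) <-> ((~E <-> ~A) | (B <-> ~C)))):
        ((A | A) <-> ((~E <-> ~A) | (B <-> ~C))): β-rule — branch into (A | A), ((~E <-> ~A) | (B <-> ~C))  //  ~(A | A), ~((~E <-> ~A) | (B <-> ~C)).
          branch 2.1.1 (add (A | A), ((~E <-> ~A) | (B <-> ~C))):
            (A | A): β-rule — branch into A  //  A.
              branch 2.1.1.1 (add A):
                ((~E <-> ~A) | (B <-> ~C)): β-rule — branch into (~E <-> ~A)  //  (B <-> ~C).
                  branch 2.1.1.1.1 (add (~E <-> ~A)):
                    (~E <-> ~A): β-rule — branch into ~E, ~A  //  ~~E, ~~A.
                      branch 2.1.1.1.1.1 (add ~E, ~A):
                        × closes — contains both A and ~A.
                      branch 2.1.1.1.1.2 (add ~~E, ~~A):
                        ○ open, literals {A=true, E=true}.
                  branch 2.1.1.1.2 (add (B <-> ~C)):
                    (B <-> ~C): β-rule — branch into B, ~C  //  ~B, ~~C.
                      branch 2.1.1.1.2.1 (add B, ~C):
                        ○ open, literals {A=true, B=true, C=false}.
                      branch 2.1.1.1.2.2 (add ~B, ~~C):
                        ○ open, literals {A=true, B=false, C=true}.
              branch 2.1.1.2 (add A):
                ((~E <-> ~A) | (B <-> ~C)): β-rule — branch into (~E <-> ~A)  //  (B <-> ~C).
                  branch 2.1.1.2.1 (add (~E <-> ~A)):
                    (~E <-> ~A): β-rule — branch into ~E, ~A  //  ~~E, ~~A.
                      branch 2.1.1.2.1.1 (add ~E, ~A):
                        × closes — contains both A and ~A.
                      branch 2.1.1.2.1.2 (add ~~E, ~~A):
                        ○ open, literals {A=true, E=true}.
                  branch 2.1.1.2.2 (add (B <-> ~C)):
                    (B <-> ~C): β-rule — branch into B, ~C  //  ~B, ~~C.
                      branch 2.1.1.2.2.1 (add B, ~C):
                        ○ open, literals {A=true, B=true, C=false}.
                      branch 2.1.1.2.2.2 (add ~B, ~~C):
                        ○ open, literals {A=true, B=false, C=true}.
          branch 2.1.2 (add ~(A | A), ~((~E <-> ~A) | (B <-> ~C))):
            ~(A | A): α-rule — add ~A, ~A.
            ~((~E <-> ~A) | (B <-> ~C)): α-rule — add ~(~E <-> ~A), ~(B <-> ~C).
            ~(~E <-> ~A): β-rule — branch into ~E, ~~A  //  ~~E, ~A.
              branch 2.1.2.1 (add ~E, ~~A):
                × closes — contains both A and ~A.
              branch 2.1.2.2 (add ~~E, ~A):
                ~(B <-> ~C): β-rule — branch into B, ~~C  //  ~B, ~C.
                  branch 2.1.2.2.1 (add B, ~~C):
                    ○ open, literals {A=false, B=true, C=true, E=true}.
                  branch 2.1.2.2.2 (add ~B, ~C):
                    ○ open, literals {A=false, B=false, C=false, E=true}.
      branch 2.2 (add (~A & ~E)):
        (~A & ~E): α-rule — add ~A, ~E.
        ○ open, literals {A=false, E=false}.
3 branches closed, 10 open.
Each open branch fixes some atoms; the unmentioned ones are free. Counting distinct full assignments: branch {C=true} (B, E, D, A) contributes 16 new; branch {A=true, E=true} (C, B, D) contributes 4 new; branch {A=true, B=true, C=false} (E, D) contributes 2 new; branch {A=true, B=false, C=true} (E, D) contributes 0 new; branch {A=true, E=true} (C, B, D) contributes 0 new; branch {A=true, B=true, C=false} (E, D) contributes 0 new; branch {A=true, B=false, C=true} (E, D) contributes 0 new; branch {A=false, B=true, C=true, E=true} (D) contributes 0 new; branch {A=false, B=false, C=false, E=true} (D) contributes 2 new; branch {A=false, E=false} (C, B, D) contributes 4 new. Total: 28.

28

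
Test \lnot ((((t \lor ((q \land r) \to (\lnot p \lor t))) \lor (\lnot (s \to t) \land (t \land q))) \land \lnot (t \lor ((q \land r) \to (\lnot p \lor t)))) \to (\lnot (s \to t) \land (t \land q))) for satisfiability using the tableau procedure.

Initial set: {T \lnot ((((t \lor ((q \land r) \to (\lnot p \lor t))) \lor (\lnot (s \to t) \land (t \land q))) \land \lnot (t \lor ((q \land r) \to (\lnot p \lor t)))) \to (\lnot (s \to t) \land (t \land q)))}.
T \lnot ((((t \lor ((q \land r) \to (\lnot p \lor t))) \lor (\lnot (s \to t) \land (t \land q))) \land \lnot (t \lor ((q \land r) \to (\lnot p \lor t)))) \to (\lnot (s \to t) \land (t \land q))): α-rule — add T (((t \lor ((q \land r) \to (\lnot p \lor t))) \lor (\lnot (s \to t) \land (t \land q))) \land \lnot (t \lor ((q \land r) \to (\lnot p \lor t)))), F (\lnot (s \to t) \land (t \land q)).
T (((t \lor ((q \land r) \to (\lnot p \lor t))) \lor (\lnot (s \to t) \land (t \land q))) \land \lnot (t \lor ((q \land r) \to (\lnot p \lor t)))): α-rule — add T ((t \lor ((q \land r) \to (\lnot p \lor t))) \lor (\lnot (s \to t) \land (t \land q))), T \lnot (t \lor ((q \land r) \to (\lnot p \lor t))).
T \lnot (t \lor ((q \land r) \to (\lnot p \lor t))): α-rule — add F t, F ((q \land r) \to (\lnot p \lor t)).
F ((q \land r) \to (\lnot p \lor t)): α-rule — add T (q \land r), F (\lnot p \lor t).
T (q \land r): α-rule — add T q, T r.
F (\lnot p \lor t): α-rule — add F \lnot p, F t.
F (\lnot (s \to t) \land (t \land q)): β-rule — branch into F \lnot (s \to t)  //  F (t \land q).
  branch 1 (add F \lnot (s \to t)):
    T ((t \lor ((q \land r) \to (\lnot p \lor t))) \lor (\lnot (s \to t) \land (t \land q))): β-rule — branch into T (t \lor ((q \land r) \to (\lnot p \lor t)))  //  T (\lnot (s \to t) \land (t \land q)).
      branch 1.1 (add T (t \lor ((q \land r) \to (\lnot p \lor t)))):
        F \lnot (s \to t): β-rule — branch into F s  //  T t.
          branch 1.1.1 (add F s):
            T (t \lor ((q \land r) \to (\lnot p \lor t))): β-rule — branch into T t  //  T ((q \land r) \to (\lnot p \lor t)).
              branch 1.1.1.1 (add T t):
                × closes — contains both t and \lnot t.
              branch 1.1.1.2 (add T ((q \land r) \to (\lnot p \lor t))):
                T ((q \land r) \to (\lnot p \lor t)): β-rule — branch into F (q \land r)  //  T (\lnot p \lor t).
                  branch 1.1.1.2.1 (add F (q \land r)):
                    F (q \land r): β-rule — branch into F q  //  F r.
                      branch 1.1.1.2.1.1 (add F q):
                        × closes — contains both q and \lnot q.
                      branch 1.1.1.2.1.2 (add F r):
                        × closes — contains both r and \lnot r.
                  branch 1.1.1.2.2 (add T (\lnot p \lor t)):
                    T (\lnot p \lor t): β-rule — branch into T \lnot p  //  T t.
                      branch 1.1.1.2.2.1 (add T \lnot p):
                        × closes — contains both p and \lnot p.
                      branch 1.1.1.2.2.2 (add T t):
                        × closes — contains both t and \lnot t.
          branch 1.1.2 (add T t):
            × closes — contains both t and \lnot t.
      branch 1.2 (add T (\lnot (s \to t) \land (t \land q))):
        T (\lnot (s \to t) \land (t \land q)): α-rule — add T \lnot (s \to t), T (t \land q).
        T \lnot (s \to t): α-rule — add T s, F t.
        T (t \land q): α-rule — add T t, T q.
        × closes — contains both t and \lnot t.
  branch 2 (add F (t \land q)):
    T ((t \lor ((q \land r) \to (\lnot p \lor t))) \lor (\lnot (s \to t) \land (t \land q))): β-rule — branch into T (t \lor ((q \land r) \to (\lnot p \lor t)))  //  T (\lnot (s \to t) \land (t \land q)).
      branch 2.1 (add T (t \lor ((q \land r) \to (\lnot p \lor t)))):
        F (t \land q): β-rule — branch into F t  //  F q.
          branch 2.1.1 (add F t):
            T (t \lor ((q \land r) \to (\lnot p \lor t))): β-rule — branch into T t  //  T ((q \land r) \to (\lnot p \lor t)).
              branch 2.1.1.1 (add T t):
                × closes — contains both t and \lnot t.
              branch 2.1.1.2 (add T ((q \land r) \to (\lnot p \lor t))):
                T ((q \land r) \to (\lnot p \lor t)): β-rule — branch into F (q \land r)  //  T (\lnot p \lor t).
                  branch 2.1.1.2.1 (add F (q \land r)):
                    F (q \land r): β-rule — branch into F q  //  F r.
                      branch 2.1.1.2.1.1 (add F q):
                        × closes — contains both q and \lnot q.
                      branch 2.1.1.2.1.2 (add F r):
                        × closes — contains both r and \lnot r.
                  branch 2.1.1.2.2 (add T (\lnot p \lor t)):
                    T (\lnot p \lor t): β-rule — branch into T \lnot p  //  T t.
                      branch 2.1.1.2.2.1 (add T \lnot p):
                        × closes — contains both p and \lnot p.
                      branch 2.1.1.2.2.2 (add T t):
                        × closes — contains both t and \lnot t.
          branch 2.1.2 (add F q):
            × closes — contains both q and \lnot q.
      branch 2.2 (add T (\lnot (s \to t) \land (t \land q))):
        T (\lnot (s \to t) \land (t \land q)): α-rule — add T \lnot (s \to t), T (t \land q).
        T \lnot (s \to t): α-rule — add T s, F t.
        T (t \land q): α-rule — add T t, T q.
        × closes — contains both t and \lnot t.
All 14 branches close.
Every branch closed; the formula is unsatisfiable.

Unsatisfiable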